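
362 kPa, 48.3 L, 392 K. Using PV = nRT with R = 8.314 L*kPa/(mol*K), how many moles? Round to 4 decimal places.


PV = nRT, solve for n = PV / (RT).
PV = 362 * 48.3 = 17484.6
RT = 8.314 * 392 = 3259.088
n = 17484.6 / 3259.088
n = 5.36487508 mol, rounded to 4 dp:

5.3649 mol


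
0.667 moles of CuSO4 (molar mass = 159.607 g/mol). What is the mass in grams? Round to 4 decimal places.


mass = n * M
mass = 0.667 * 159.607
mass = 106.457869 g, rounded to 4 dp:

106.4579 g


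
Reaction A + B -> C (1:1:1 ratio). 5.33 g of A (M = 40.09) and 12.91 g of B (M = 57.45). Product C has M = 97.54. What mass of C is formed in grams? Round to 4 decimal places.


Find moles of each reactant; the smaller value is the limiting reagent in a 1:1:1 reaction, so moles_C equals moles of the limiter.
n_A = mass_A / M_A = 5.33 / 40.09 = 0.132951 mol
n_B = mass_B / M_B = 12.91 / 57.45 = 0.224717 mol
Limiting reagent: A (smaller), n_limiting = 0.132951 mol
mass_C = n_limiting * M_C = 0.132951 * 97.54
mass_C = 12.96804054 g, rounded to 4 dp:

12.9680 g


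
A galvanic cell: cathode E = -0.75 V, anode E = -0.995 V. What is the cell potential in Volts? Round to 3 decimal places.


Standard cell potential: E_cell = E_cathode - E_anode.
E_cell = -0.75 - (-0.995)
E_cell = 0.245 V, rounded to 3 dp:

0.245 V


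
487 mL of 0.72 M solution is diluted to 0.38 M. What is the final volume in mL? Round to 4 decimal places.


Dilution: M1*V1 = M2*V2, solve for V2.
V2 = M1*V1 / M2
V2 = 0.72 * 487 / 0.38
V2 = 350.64 / 0.38
V2 = 922.73684211 mL, rounded to 4 dp:

922.7368 mL


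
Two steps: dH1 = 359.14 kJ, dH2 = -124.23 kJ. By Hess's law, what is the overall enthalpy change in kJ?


Hess's law: enthalpy is a state function, so add the step enthalpies.
dH_total = dH1 + dH2 = 359.14 + (-124.23)
dH_total = 234.91 kJ:

234.91 kJ


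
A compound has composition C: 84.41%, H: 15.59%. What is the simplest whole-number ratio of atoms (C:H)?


Assume 100 g of compound, divide each mass% by atomic mass to get moles, then normalize by the smallest to get a raw atom ratio.
Moles per 100 g: C: 84.41/12.011 = 7.0277, H: 15.59/1.008 = 15.4663
Raw ratio (divide by min = 7.0277): C: 1.0, H: 2.201
Multiply by 5 to clear fractions: C: 5.0 ~= 5, H: 11.004 ~= 11
Reduce by GCD to get the simplest whole-number ratio:

5:11


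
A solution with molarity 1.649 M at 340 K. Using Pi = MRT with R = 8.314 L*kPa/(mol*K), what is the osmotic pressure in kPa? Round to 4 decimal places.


Osmotic pressure (van't Hoff): Pi = M*R*T.
RT = 8.314 * 340 = 2826.76
Pi = 1.649 * 2826.76
Pi = 4661.32724 kPa, rounded to 4 dp:

4661.3272 kPa


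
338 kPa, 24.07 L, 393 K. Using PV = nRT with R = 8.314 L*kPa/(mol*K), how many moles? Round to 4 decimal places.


PV = nRT, solve for n = PV / (RT).
PV = 338 * 24.07 = 8135.66
RT = 8.314 * 393 = 3267.402
n = 8135.66 / 3267.402
n = 2.48994767 mol, rounded to 4 dp:

2.4899 mol


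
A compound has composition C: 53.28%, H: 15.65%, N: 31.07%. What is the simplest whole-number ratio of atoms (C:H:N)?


Assume 100 g of compound, divide each mass% by atomic mass to get moles, then normalize by the smallest to get a raw atom ratio.
Moles per 100 g: C: 53.28/12.011 = 4.4359, H: 15.65/1.008 = 15.5258, N: 31.07/14.007 = 2.2182
Raw ratio (divide by min = 2.2182): C: 2.0, H: 6.999, N: 1.0
Multiply by 1 to clear fractions: C: 2.0 ~= 2, H: 6.999 ~= 7, N: 1.0 ~= 1
Reduce by GCD to get the simplest whole-number ratio:

2:7:1


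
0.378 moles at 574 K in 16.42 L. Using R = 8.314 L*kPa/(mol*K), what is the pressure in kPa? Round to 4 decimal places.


PV = nRT, solve for P = nRT / V.
nRT = 0.378 * 8.314 * 574 = 1803.9052
P = 1803.9052 / 16.42
P = 109.86024361 kPa, rounded to 4 dp:

109.8602 kPa


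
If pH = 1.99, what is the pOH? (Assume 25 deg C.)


At 25 deg C, pH + pOH = 14.
pOH = 14 - pH = 14 - 1.99
pOH = 12.01:

12.01


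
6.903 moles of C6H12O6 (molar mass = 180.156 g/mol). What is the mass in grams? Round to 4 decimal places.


mass = n * M
mass = 6.903 * 180.156
mass = 1243.616868 g, rounded to 4 dp:

1243.6169 g


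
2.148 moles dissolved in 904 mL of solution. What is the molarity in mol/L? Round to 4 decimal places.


Convert volume to liters: V_L = V_mL / 1000.
V_L = 904 / 1000 = 0.904 L
M = n / V_L = 2.148 / 0.904
M = 2.37610619 mol/L, rounded to 4 dp:

2.3761 mol/L


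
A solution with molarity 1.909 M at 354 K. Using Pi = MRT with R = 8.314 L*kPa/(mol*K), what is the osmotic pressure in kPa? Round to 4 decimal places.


Osmotic pressure (van't Hoff): Pi = M*R*T.
RT = 8.314 * 354 = 2943.156
Pi = 1.909 * 2943.156
Pi = 5618.484804 kPa, rounded to 4 dp:

5618.4848 kPa


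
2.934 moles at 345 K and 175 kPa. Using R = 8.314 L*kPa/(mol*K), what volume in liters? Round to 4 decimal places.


PV = nRT, solve for V = nRT / P.
nRT = 2.934 * 8.314 * 345 = 8415.6802
V = 8415.6802 / 175
V = 48.08960114 L, rounded to 4 dp:

48.0896 L


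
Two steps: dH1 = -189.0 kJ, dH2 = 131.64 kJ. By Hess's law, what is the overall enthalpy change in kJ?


Hess's law: enthalpy is a state function, so add the step enthalpies.
dH_total = dH1 + dH2 = -189.0 + (131.64)
dH_total = -57.36 kJ:

-57.36 kJ


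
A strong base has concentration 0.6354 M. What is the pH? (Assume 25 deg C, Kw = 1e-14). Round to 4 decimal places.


A strong base dissociates completely, so [OH-] equals the given concentration.
pOH = -log10([OH-]) = -log10(0.6354) = 0.196953
pH = 14 - pOH = 14 - 0.196953
pH = 13.803047, rounded to 4 dp:

13.8030


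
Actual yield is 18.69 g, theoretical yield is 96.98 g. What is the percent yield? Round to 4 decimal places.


% yield = 100 * actual / theoretical
% yield = 100 * 18.69 / 96.98
% yield = 19.27201485 %, rounded to 4 dp:

19.2720 %


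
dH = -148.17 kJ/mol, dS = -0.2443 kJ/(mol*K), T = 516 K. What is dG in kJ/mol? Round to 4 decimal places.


Gibbs: dG = dH - T*dS (consistent units, dS already in kJ/(mol*K)).
T*dS = 516 * -0.2443 = -126.0588
dG = -148.17 - (-126.0588)
dG = -22.1112 kJ/mol, rounded to 4 dp:

-22.1112 kJ/mol


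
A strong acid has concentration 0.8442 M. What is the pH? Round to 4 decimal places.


A strong acid dissociates completely, so [H+] equals the given concentration.
pH = -log10([H+]) = -log10(0.8442)
pH = 0.07355465, rounded to 4 dp:

0.0736


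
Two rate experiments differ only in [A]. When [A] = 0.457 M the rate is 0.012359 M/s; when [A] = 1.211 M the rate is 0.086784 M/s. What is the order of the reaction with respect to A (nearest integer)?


Rate is proportional to [A]^n, so rate2/rate1 = ([A]2/[A]1)^n. Take logs to solve for n.
rate2/rate1 = 0.086784 / 0.012359 = 7.0219
[A]2/[A]1 = 1.211 / 0.457 = 2.6499
n = ln(7.0219) / ln(2.6499) = 2.0
Nearest integer order:

2


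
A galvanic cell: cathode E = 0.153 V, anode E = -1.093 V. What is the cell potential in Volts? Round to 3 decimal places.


Standard cell potential: E_cell = E_cathode - E_anode.
E_cell = 0.153 - (-1.093)
E_cell = 1.246 V, rounded to 3 dp:

1.246 V


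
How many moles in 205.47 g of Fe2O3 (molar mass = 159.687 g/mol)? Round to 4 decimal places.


n = mass / M
n = 205.47 / 159.687
n = 1.28670462 mol, rounded to 4 dp:

1.2867 mol


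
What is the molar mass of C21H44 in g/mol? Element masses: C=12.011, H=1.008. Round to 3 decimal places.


M = sum(count * atomic_mass) over atoms.
M = 21*12.011 + 44*1.008
M = 252.231 + 44.352
M = 296.583 g/mol, rounded to 3 dp:

296.583 g/mol


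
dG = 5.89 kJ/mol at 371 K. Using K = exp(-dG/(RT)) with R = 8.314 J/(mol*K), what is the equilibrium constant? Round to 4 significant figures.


dG is in kJ/mol; multiply by 1000 to match R in J/(mol*K).
RT = 8.314 * 371 = 3084.494 J/mol
exponent = -dG*1000 / (RT) = -(5.89*1000) / 3084.494 = -1.90955145
K = exp(-1.90955145)
K = 0.14814682, rounded to 4 significant figures:

0.1481


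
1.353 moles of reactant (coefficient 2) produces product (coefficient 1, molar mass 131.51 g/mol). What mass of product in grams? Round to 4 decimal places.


Use the coefficient ratio to convert reactant moles to product moles, then multiply by the product's molar mass.
moles_P = moles_R * (coeff_P / coeff_R) = 1.353 * (1/2) = 0.6765
mass_P = moles_P * M_P = 0.6765 * 131.51
mass_P = 88.966515 g, rounded to 4 dp:

88.9665 g


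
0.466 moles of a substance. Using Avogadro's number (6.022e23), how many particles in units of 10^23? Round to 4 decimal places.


N = n * NA, then divide by 1e23 for the requested units.
N / 1e23 = n * 6.022
N / 1e23 = 0.466 * 6.022
N / 1e23 = 2.806252, rounded to 4 dp:

2.8063


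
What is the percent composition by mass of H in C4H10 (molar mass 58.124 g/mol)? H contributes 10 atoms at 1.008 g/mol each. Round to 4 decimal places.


pct = 100 * (n_elem * M_elem) / M_total
mass_contribution = 10 * 1.008 = 10.08 g/mol
pct = 100 * 10.08 / 58.124
pct = 17.34223384 %, rounded to 4 dp:

17.3422 %


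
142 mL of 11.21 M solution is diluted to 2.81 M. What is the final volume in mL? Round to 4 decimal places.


Dilution: M1*V1 = M2*V2, solve for V2.
V2 = M1*V1 / M2
V2 = 11.21 * 142 / 2.81
V2 = 1591.82 / 2.81
V2 = 566.48398577 mL, rounded to 4 dp:

566.4840 mL


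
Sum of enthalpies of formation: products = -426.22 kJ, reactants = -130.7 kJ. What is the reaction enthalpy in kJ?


dH_rxn = sum(dH_f products) - sum(dH_f reactants)
dH_rxn = -426.22 - (-130.7)
dH_rxn = -295.52 kJ:

-295.52 kJ


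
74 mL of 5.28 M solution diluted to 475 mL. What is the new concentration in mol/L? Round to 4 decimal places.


Dilution: M1*V1 = M2*V2, solve for M2.
M2 = M1*V1 / V2
M2 = 5.28 * 74 / 475
M2 = 390.72 / 475
M2 = 0.82256842 mol/L, rounded to 4 dp:

0.8226 mol/L


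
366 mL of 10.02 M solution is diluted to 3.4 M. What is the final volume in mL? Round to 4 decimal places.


Dilution: M1*V1 = M2*V2, solve for V2.
V2 = M1*V1 / M2
V2 = 10.02 * 366 / 3.4
V2 = 3667.32 / 3.4
V2 = 1078.62352941 mL, rounded to 4 dp:

1078.6235 mL


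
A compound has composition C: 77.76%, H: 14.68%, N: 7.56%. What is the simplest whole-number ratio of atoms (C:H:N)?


Assume 100 g of compound, divide each mass% by atomic mass to get moles, then normalize by the smallest to get a raw atom ratio.
Moles per 100 g: C: 77.76/12.011 = 6.4741, H: 14.68/1.008 = 14.5635, N: 7.56/14.007 = 0.5397
Raw ratio (divide by min = 0.5397): C: 11.995, H: 26.983, N: 1.0
Multiply by 1 to clear fractions: C: 11.995 ~= 12, H: 26.983 ~= 27, N: 1.0 ~= 1
Reduce by GCD to get the simplest whole-number ratio:

12:27:1


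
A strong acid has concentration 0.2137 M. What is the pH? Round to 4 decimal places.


A strong acid dissociates completely, so [H+] equals the given concentration.
pH = -log10([H+]) = -log10(0.2137)
pH = 0.67019548, rounded to 4 dp:

0.6702


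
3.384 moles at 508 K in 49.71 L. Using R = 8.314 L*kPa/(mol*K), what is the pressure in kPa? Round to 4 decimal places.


PV = nRT, solve for P = nRT / V.
nRT = 3.384 * 8.314 * 508 = 14292.3646
P = 14292.3646 / 49.71
P = 287.51487829 kPa, rounded to 4 dp:

287.5149 kPa


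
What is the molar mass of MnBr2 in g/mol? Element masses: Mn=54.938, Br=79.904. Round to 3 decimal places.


M = sum(count * atomic_mass) over atoms.
M = 1*54.938 + 2*79.904
M = 54.938 + 159.808
M = 214.746 g/mol, rounded to 3 dp:

214.746 g/mol


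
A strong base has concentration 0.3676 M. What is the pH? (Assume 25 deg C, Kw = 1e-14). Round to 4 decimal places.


A strong base dissociates completely, so [OH-] equals the given concentration.
pOH = -log10([OH-]) = -log10(0.3676) = 0.434624
pH = 14 - pOH = 14 - 0.434624
pH = 13.565376, rounded to 4 dp:

13.5654


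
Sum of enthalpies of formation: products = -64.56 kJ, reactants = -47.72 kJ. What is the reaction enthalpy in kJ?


dH_rxn = sum(dH_f products) - sum(dH_f reactants)
dH_rxn = -64.56 - (-47.72)
dH_rxn = -16.84 kJ:

-16.84 kJ


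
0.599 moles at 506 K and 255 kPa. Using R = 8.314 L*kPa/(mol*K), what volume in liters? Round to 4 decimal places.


PV = nRT, solve for V = nRT / P.
nRT = 0.599 * 8.314 * 506 = 2519.9235
V = 2519.9235 / 255
V = 9.88205294 L, rounded to 4 dp:

9.8821 L


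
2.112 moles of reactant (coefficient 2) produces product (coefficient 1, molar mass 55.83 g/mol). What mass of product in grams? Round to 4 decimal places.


Use the coefficient ratio to convert reactant moles to product moles, then multiply by the product's molar mass.
moles_P = moles_R * (coeff_P / coeff_R) = 2.112 * (1/2) = 1.056
mass_P = moles_P * M_P = 1.056 * 55.83
mass_P = 58.95648 g, rounded to 4 dp:

58.9565 g


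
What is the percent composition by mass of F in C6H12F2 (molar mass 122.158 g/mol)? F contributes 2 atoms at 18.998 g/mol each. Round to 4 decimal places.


pct = 100 * (n_elem * M_elem) / M_total
mass_contribution = 2 * 18.998 = 37.996 g/mol
pct = 100 * 37.996 / 122.158
pct = 31.10398009 %, rounded to 4 dp:

31.1040 %


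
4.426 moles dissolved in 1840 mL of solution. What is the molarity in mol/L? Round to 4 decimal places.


Convert volume to liters: V_L = V_mL / 1000.
V_L = 1840 / 1000 = 1.84 L
M = n / V_L = 4.426 / 1.84
M = 2.40543478 mol/L, rounded to 4 dp:

2.4054 mol/L


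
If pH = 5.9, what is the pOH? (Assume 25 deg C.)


At 25 deg C, pH + pOH = 14.
pOH = 14 - pH = 14 - 5.9
pOH = 8.1:

8.10


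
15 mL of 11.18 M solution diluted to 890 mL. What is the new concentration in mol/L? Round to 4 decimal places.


Dilution: M1*V1 = M2*V2, solve for M2.
M2 = M1*V1 / V2
M2 = 11.18 * 15 / 890
M2 = 167.7 / 890
M2 = 0.18842697 mol/L, rounded to 4 dp:

0.1884 mol/L


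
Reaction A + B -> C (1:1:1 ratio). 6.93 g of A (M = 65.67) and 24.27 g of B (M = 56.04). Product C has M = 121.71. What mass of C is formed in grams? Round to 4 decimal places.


Find moles of each reactant; the smaller value is the limiting reagent in a 1:1:1 reaction, so moles_C equals moles of the limiter.
n_A = mass_A / M_A = 6.93 / 65.67 = 0.105528 mol
n_B = mass_B / M_B = 24.27 / 56.04 = 0.433084 mol
Limiting reagent: A (smaller), n_limiting = 0.105528 mol
mass_C = n_limiting * M_C = 0.105528 * 121.71
mass_C = 12.84381288 g, rounded to 4 dp:

12.8438 g


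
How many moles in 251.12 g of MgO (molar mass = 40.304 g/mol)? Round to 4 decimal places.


n = mass / M
n = 251.12 / 40.304
n = 6.23064708 mol, rounded to 4 dp:

6.2306 mol


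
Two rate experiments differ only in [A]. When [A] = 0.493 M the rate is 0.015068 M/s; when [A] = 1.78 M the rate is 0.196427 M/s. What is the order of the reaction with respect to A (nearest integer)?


Rate is proportional to [A]^n, so rate2/rate1 = ([A]2/[A]1)^n. Take logs to solve for n.
rate2/rate1 = 0.196427 / 0.015068 = 13.036
[A]2/[A]1 = 1.78 / 0.493 = 3.6105
n = ln(13.036) / ln(3.6105) = 2.0
Nearest integer order:

2


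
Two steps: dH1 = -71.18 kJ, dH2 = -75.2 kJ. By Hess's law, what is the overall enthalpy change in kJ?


Hess's law: enthalpy is a state function, so add the step enthalpies.
dH_total = dH1 + dH2 = -71.18 + (-75.2)
dH_total = -146.38 kJ:

-146.38 kJ


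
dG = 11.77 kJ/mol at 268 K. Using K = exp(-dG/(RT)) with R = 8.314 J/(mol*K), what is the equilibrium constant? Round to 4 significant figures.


dG is in kJ/mol; multiply by 1000 to match R in J/(mol*K).
RT = 8.314 * 268 = 2228.152 J/mol
exponent = -dG*1000 / (RT) = -(11.77*1000) / 2228.152 = -5.28240443
K = exp(-5.28240443)
K = 0.0050802011, rounded to 4 significant figures:

0.005080


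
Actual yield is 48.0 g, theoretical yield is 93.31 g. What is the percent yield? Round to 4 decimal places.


% yield = 100 * actual / theoretical
% yield = 100 * 48.0 / 93.31
% yield = 51.44143179 %, rounded to 4 dp:

51.4414 %


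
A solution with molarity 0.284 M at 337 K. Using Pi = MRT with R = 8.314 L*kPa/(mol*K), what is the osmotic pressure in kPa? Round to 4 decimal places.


Osmotic pressure (van't Hoff): Pi = M*R*T.
RT = 8.314 * 337 = 2801.818
Pi = 0.284 * 2801.818
Pi = 795.716312 kPa, rounded to 4 dp:

795.7163 kPa


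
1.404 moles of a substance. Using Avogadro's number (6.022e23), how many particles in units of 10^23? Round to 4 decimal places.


N = n * NA, then divide by 1e23 for the requested units.
N / 1e23 = n * 6.022
N / 1e23 = 1.404 * 6.022
N / 1e23 = 8.454888, rounded to 4 dp:

8.4549


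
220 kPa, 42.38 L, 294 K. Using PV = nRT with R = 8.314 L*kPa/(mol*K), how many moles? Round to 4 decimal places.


PV = nRT, solve for n = PV / (RT).
PV = 220 * 42.38 = 9323.6
RT = 8.314 * 294 = 2444.316
n = 9323.6 / 2444.316
n = 3.81440043 mol, rounded to 4 dp:

3.8144 mol


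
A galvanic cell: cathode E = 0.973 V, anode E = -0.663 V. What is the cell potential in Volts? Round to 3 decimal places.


Standard cell potential: E_cell = E_cathode - E_anode.
E_cell = 0.973 - (-0.663)
E_cell = 1.636 V, rounded to 3 dp:

1.636 V


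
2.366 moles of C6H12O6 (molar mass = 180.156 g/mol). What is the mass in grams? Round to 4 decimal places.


mass = n * M
mass = 2.366 * 180.156
mass = 426.249096 g, rounded to 4 dp:

426.2491 g


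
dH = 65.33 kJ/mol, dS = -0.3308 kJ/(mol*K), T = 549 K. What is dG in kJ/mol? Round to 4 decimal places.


Gibbs: dG = dH - T*dS (consistent units, dS already in kJ/(mol*K)).
T*dS = 549 * -0.3308 = -181.6092
dG = 65.33 - (-181.6092)
dG = 246.9392 kJ/mol, rounded to 4 dp:

246.9392 kJ/mol


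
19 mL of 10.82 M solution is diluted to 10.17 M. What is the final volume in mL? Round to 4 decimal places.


Dilution: M1*V1 = M2*V2, solve for V2.
V2 = M1*V1 / M2
V2 = 10.82 * 19 / 10.17
V2 = 205.58 / 10.17
V2 = 20.21435595 mL, rounded to 4 dp:

20.2144 mL


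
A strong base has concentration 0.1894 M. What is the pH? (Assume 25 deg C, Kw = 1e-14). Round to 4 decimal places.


A strong base dissociates completely, so [OH-] equals the given concentration.
pOH = -log10([OH-]) = -log10(0.1894) = 0.72262
pH = 14 - pOH = 14 - 0.72262
pH = 13.27738, rounded to 4 dp:

13.2774


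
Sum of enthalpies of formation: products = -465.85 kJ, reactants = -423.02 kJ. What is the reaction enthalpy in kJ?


dH_rxn = sum(dH_f products) - sum(dH_f reactants)
dH_rxn = -465.85 - (-423.02)
dH_rxn = -42.83 kJ:

-42.83 kJ


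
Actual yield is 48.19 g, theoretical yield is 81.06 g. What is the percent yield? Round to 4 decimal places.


% yield = 100 * actual / theoretical
% yield = 100 * 48.19 / 81.06
% yield = 59.44979028 %, rounded to 4 dp:

59.4498 %


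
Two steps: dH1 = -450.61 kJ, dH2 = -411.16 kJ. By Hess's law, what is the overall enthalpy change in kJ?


Hess's law: enthalpy is a state function, so add the step enthalpies.
dH_total = dH1 + dH2 = -450.61 + (-411.16)
dH_total = -861.77 kJ:

-861.77 kJ


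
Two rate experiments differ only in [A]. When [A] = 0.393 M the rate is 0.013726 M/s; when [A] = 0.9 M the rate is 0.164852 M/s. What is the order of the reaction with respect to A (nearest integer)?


Rate is proportional to [A]^n, so rate2/rate1 = ([A]2/[A]1)^n. Take logs to solve for n.
rate2/rate1 = 0.164852 / 0.013726 = 12.0102
[A]2/[A]1 = 0.9 / 0.393 = 2.2901
n = ln(12.0102) / ln(2.2901) = 3.0
Nearest integer order:

3


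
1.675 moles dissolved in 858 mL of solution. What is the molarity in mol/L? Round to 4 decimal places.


Convert volume to liters: V_L = V_mL / 1000.
V_L = 858 / 1000 = 0.858 L
M = n / V_L = 1.675 / 0.858
M = 1.95221445 mol/L, rounded to 4 dp:

1.9522 mol/L


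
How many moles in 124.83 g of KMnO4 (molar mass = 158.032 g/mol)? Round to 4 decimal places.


n = mass / M
n = 124.83 / 158.032
n = 0.78990331 mol, rounded to 4 dp:

0.7899 mol


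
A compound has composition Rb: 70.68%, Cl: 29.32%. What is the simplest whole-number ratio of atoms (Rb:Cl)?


Assume 100 g of compound, divide each mass% by atomic mass to get moles, then normalize by the smallest to get a raw atom ratio.
Moles per 100 g: Rb: 70.68/85.468 = 0.827, Cl: 29.32/35.453 = 0.827
Raw ratio (divide by min = 0.827): Rb: 1.0, Cl: 1.0
Multiply by 1 to clear fractions: Rb: 1.0 ~= 1, Cl: 1.0 ~= 1
Reduce by GCD to get the simplest whole-number ratio:

1:1


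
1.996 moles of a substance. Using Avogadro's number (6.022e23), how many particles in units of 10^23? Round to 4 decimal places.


N = n * NA, then divide by 1e23 for the requested units.
N / 1e23 = n * 6.022
N / 1e23 = 1.996 * 6.022
N / 1e23 = 12.019912, rounded to 4 dp:

12.0199


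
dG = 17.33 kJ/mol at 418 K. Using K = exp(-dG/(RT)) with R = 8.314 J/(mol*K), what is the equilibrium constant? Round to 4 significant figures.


dG is in kJ/mol; multiply by 1000 to match R in J/(mol*K).
RT = 8.314 * 418 = 3475.252 J/mol
exponent = -dG*1000 / (RT) = -(17.33*1000) / 3475.252 = -4.98668874
K = exp(-4.98668874)
K = 0.0068282372, rounded to 4 significant figures:

0.006828


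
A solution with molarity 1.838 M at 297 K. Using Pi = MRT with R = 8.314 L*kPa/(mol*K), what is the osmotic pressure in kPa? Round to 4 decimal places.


Osmotic pressure (van't Hoff): Pi = M*R*T.
RT = 8.314 * 297 = 2469.258
Pi = 1.838 * 2469.258
Pi = 4538.496204 kPa, rounded to 4 dp:

4538.4962 kPa


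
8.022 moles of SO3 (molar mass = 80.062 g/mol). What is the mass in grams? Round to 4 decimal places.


mass = n * M
mass = 8.022 * 80.062
mass = 642.257364 g, rounded to 4 dp:

642.2574 g


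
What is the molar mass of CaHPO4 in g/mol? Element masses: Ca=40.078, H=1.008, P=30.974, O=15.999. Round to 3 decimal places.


M = sum(count * atomic_mass) over atoms.
M = 1*40.078 + 1*1.008 + 1*30.974 + 4*15.999
M = 40.078 + 1.008 + 30.974 + 63.996
M = 136.056 g/mol, rounded to 3 dp:

136.056 g/mol


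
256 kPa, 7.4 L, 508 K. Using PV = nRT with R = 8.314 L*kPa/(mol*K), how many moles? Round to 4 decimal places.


PV = nRT, solve for n = PV / (RT).
PV = 256 * 7.4 = 1894.4
RT = 8.314 * 508 = 4223.512
n = 1894.4 / 4223.512
n = 0.44853667 mol, rounded to 4 dp:

0.4485 mol


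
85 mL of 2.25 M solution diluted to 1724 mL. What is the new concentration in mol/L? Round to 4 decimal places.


Dilution: M1*V1 = M2*V2, solve for M2.
M2 = M1*V1 / V2
M2 = 2.25 * 85 / 1724
M2 = 191.25 / 1724
M2 = 0.11093387 mol/L, rounded to 4 dp:

0.1109 mol/L


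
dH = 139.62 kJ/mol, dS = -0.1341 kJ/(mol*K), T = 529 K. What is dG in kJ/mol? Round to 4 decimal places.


Gibbs: dG = dH - T*dS (consistent units, dS already in kJ/(mol*K)).
T*dS = 529 * -0.1341 = -70.9389
dG = 139.62 - (-70.9389)
dG = 210.5589 kJ/mol, rounded to 4 dp:

210.5589 kJ/mol


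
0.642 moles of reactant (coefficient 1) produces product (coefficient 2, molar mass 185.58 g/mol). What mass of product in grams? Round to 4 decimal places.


Use the coefficient ratio to convert reactant moles to product moles, then multiply by the product's molar mass.
moles_P = moles_R * (coeff_P / coeff_R) = 0.642 * (2/1) = 1.284
mass_P = moles_P * M_P = 1.284 * 185.58
mass_P = 238.28472 g, rounded to 4 dp:

238.2847 g


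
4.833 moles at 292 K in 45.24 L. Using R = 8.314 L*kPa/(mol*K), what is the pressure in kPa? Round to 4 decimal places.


PV = nRT, solve for P = nRT / V.
nRT = 4.833 * 8.314 * 292 = 11733.0161
P = 11733.0161 / 45.24
P = 259.35048851 kPa, rounded to 4 dp:

259.3505 kPa


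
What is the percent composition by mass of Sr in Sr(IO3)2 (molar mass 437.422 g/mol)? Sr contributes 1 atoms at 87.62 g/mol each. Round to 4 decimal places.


pct = 100 * (n_elem * M_elem) / M_total
mass_contribution = 1 * 87.62 = 87.62 g/mol
pct = 100 * 87.62 / 437.422
pct = 20.03099981 %, rounded to 4 dp:

20.0310 %


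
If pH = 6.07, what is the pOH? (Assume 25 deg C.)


At 25 deg C, pH + pOH = 14.
pOH = 14 - pH = 14 - 6.07
pOH = 7.93:

7.93


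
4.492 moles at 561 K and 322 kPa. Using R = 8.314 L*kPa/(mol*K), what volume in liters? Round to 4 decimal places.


PV = nRT, solve for V = nRT / P.
nRT = 4.492 * 8.314 * 561 = 20951.3798
V = 20951.3798 / 322
V = 65.06639689 L, rounded to 4 dp:

65.0664 L


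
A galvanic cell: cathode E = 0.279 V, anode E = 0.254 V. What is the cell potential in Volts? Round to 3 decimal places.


Standard cell potential: E_cell = E_cathode - E_anode.
E_cell = 0.279 - (0.254)
E_cell = 0.025 V, rounded to 3 dp:

0.025 V


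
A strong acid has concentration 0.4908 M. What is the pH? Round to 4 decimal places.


A strong acid dissociates completely, so [H+] equals the given concentration.
pH = -log10([H+]) = -log10(0.4908)
pH = 0.30909545, rounded to 4 dp:

0.3091


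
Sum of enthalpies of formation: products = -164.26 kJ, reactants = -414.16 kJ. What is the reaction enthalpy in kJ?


dH_rxn = sum(dH_f products) - sum(dH_f reactants)
dH_rxn = -164.26 - (-414.16)
dH_rxn = 249.9 kJ:

249.90 kJ


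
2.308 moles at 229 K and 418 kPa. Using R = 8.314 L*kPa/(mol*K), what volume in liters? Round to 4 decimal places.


PV = nRT, solve for V = nRT / P.
nRT = 2.308 * 8.314 * 229 = 4394.215
V = 4394.215 / 418
V = 10.51247608 L, rounded to 4 dp:

10.5125 L


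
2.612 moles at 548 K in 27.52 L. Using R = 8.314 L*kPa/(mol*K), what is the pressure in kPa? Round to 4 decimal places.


PV = nRT, solve for P = nRT / V.
nRT = 2.612 * 8.314 * 548 = 11900.4601
P = 11900.4601 / 27.52
P = 432.42950945 kPa, rounded to 4 dp:

432.4295 kPa


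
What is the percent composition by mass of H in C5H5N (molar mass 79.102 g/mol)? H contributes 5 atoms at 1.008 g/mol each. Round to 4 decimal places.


pct = 100 * (n_elem * M_elem) / M_total
mass_contribution = 5 * 1.008 = 5.04 g/mol
pct = 100 * 5.04 / 79.102
pct = 6.37152032 %, rounded to 4 dp:

6.3715 %


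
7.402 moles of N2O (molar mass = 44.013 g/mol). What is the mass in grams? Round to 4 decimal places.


mass = n * M
mass = 7.402 * 44.013
mass = 325.784226 g, rounded to 4 dp:

325.7842 g


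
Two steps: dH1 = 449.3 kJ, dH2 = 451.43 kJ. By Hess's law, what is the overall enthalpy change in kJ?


Hess's law: enthalpy is a state function, so add the step enthalpies.
dH_total = dH1 + dH2 = 449.3 + (451.43)
dH_total = 900.73 kJ:

900.73 kJ


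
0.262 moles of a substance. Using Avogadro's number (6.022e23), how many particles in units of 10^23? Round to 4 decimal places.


N = n * NA, then divide by 1e23 for the requested units.
N / 1e23 = n * 6.022
N / 1e23 = 0.262 * 6.022
N / 1e23 = 1.577764, rounded to 4 dp:

1.5778


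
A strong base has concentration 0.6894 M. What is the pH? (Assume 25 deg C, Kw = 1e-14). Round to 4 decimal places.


A strong base dissociates completely, so [OH-] equals the given concentration.
pOH = -log10([OH-]) = -log10(0.6894) = 0.161529
pH = 14 - pOH = 14 - 0.161529
pH = 13.838471, rounded to 4 dp:

13.8385


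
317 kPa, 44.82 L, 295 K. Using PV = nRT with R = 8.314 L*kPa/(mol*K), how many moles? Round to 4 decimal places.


PV = nRT, solve for n = PV / (RT).
PV = 317 * 44.82 = 14207.94
RT = 8.314 * 295 = 2452.63
n = 14207.94 / 2452.63
n = 5.79294064 mol, rounded to 4 dp:

5.7929 mol


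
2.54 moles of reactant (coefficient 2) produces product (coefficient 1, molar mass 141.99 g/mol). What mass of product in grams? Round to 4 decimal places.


Use the coefficient ratio to convert reactant moles to product moles, then multiply by the product's molar mass.
moles_P = moles_R * (coeff_P / coeff_R) = 2.54 * (1/2) = 1.27
mass_P = moles_P * M_P = 1.27 * 141.99
mass_P = 180.3273 g, rounded to 4 dp:

180.3273 g


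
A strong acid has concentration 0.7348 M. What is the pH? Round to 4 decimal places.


A strong acid dissociates completely, so [H+] equals the given concentration.
pH = -log10([H+]) = -log10(0.7348)
pH = 0.13383085, rounded to 4 dp:

0.1338


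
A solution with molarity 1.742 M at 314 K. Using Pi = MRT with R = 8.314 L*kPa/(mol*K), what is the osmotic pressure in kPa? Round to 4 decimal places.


Osmotic pressure (van't Hoff): Pi = M*R*T.
RT = 8.314 * 314 = 2610.596
Pi = 1.742 * 2610.596
Pi = 4547.658232 kPa, rounded to 4 dp:

4547.6582 kPa


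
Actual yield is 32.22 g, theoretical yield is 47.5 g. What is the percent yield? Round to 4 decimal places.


% yield = 100 * actual / theoretical
% yield = 100 * 32.22 / 47.5
% yield = 67.83157895 %, rounded to 4 dp:

67.8316 %


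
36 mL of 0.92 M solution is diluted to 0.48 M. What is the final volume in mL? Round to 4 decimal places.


Dilution: M1*V1 = M2*V2, solve for V2.
V2 = M1*V1 / M2
V2 = 0.92 * 36 / 0.48
V2 = 33.12 / 0.48
V2 = 69.0 mL, rounded to 4 dp:

69.0000 mL


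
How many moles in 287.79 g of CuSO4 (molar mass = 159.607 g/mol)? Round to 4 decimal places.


n = mass / M
n = 287.79 / 159.607
n = 1.8031164 mol, rounded to 4 dp:

1.8031 mol


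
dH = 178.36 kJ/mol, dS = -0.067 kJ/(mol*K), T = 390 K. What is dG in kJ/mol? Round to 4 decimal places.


Gibbs: dG = dH - T*dS (consistent units, dS already in kJ/(mol*K)).
T*dS = 390 * -0.067 = -26.13
dG = 178.36 - (-26.13)
dG = 204.49 kJ/mol, rounded to 4 dp:

204.4900 kJ/mol


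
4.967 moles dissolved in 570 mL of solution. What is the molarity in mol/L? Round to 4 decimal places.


Convert volume to liters: V_L = V_mL / 1000.
V_L = 570 / 1000 = 0.57 L
M = n / V_L = 4.967 / 0.57
M = 8.71403509 mol/L, rounded to 4 dp:

8.7140 mol/L


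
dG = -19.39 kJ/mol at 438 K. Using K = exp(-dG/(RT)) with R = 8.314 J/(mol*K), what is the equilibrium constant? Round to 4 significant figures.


dG is in kJ/mol; multiply by 1000 to match R in J/(mol*K).
RT = 8.314 * 438 = 3641.532 J/mol
exponent = -dG*1000 / (RT) = -(-19.39*1000) / 3641.532 = 5.32468203
K = exp(5.32468203)
K = 205.34306, rounded to 4 significant figures:

205.3


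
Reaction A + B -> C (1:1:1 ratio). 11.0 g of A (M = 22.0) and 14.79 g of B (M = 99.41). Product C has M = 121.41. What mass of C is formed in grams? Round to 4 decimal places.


Find moles of each reactant; the smaller value is the limiting reagent in a 1:1:1 reaction, so moles_C equals moles of the limiter.
n_A = mass_A / M_A = 11.0 / 22.0 = 0.5 mol
n_B = mass_B / M_B = 14.79 / 99.41 = 0.148778 mol
Limiting reagent: B (smaller), n_limiting = 0.148778 mol
mass_C = n_limiting * M_C = 0.148778 * 121.41
mass_C = 18.06313698 g, rounded to 4 dp:

18.0631 g


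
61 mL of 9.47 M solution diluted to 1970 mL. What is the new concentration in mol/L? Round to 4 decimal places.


Dilution: M1*V1 = M2*V2, solve for M2.
M2 = M1*V1 / V2
M2 = 9.47 * 61 / 1970
M2 = 577.67 / 1970
M2 = 0.2932335 mol/L, rounded to 4 dp:

0.2932 mol/L


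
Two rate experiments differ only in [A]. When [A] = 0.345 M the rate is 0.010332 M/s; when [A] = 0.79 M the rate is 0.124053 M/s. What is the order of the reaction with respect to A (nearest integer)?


Rate is proportional to [A]^n, so rate2/rate1 = ([A]2/[A]1)^n. Take logs to solve for n.
rate2/rate1 = 0.124053 / 0.010332 = 12.0067
[A]2/[A]1 = 0.79 / 0.345 = 2.2899
n = ln(12.0067) / ln(2.2899) = 3.0
Nearest integer order:

3


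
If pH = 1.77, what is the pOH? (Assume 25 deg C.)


At 25 deg C, pH + pOH = 14.
pOH = 14 - pH = 14 - 1.77
pOH = 12.23:

12.23


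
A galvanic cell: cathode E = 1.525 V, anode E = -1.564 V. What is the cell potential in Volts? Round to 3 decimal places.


Standard cell potential: E_cell = E_cathode - E_anode.
E_cell = 1.525 - (-1.564)
E_cell = 3.089 V, rounded to 3 dp:

3.089 V


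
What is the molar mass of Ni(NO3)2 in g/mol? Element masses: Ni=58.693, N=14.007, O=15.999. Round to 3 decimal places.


M = sum(count * atomic_mass) over atoms.
M = 1*58.693 + 2*14.007 + 6*15.999
M = 58.693 + 28.014 + 95.994
M = 182.701 g/mol, rounded to 3 dp:

182.701 g/mol


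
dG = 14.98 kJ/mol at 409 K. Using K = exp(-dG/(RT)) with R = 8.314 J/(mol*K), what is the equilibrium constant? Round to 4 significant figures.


dG is in kJ/mol; multiply by 1000 to match R in J/(mol*K).
RT = 8.314 * 409 = 3400.426 J/mol
exponent = -dG*1000 / (RT) = -(14.98*1000) / 3400.426 = -4.40533039
K = exp(-4.40533039)
K = 0.012212071, rounded to 4 significant figures:

0.01221


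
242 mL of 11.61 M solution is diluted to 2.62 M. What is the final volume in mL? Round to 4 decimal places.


Dilution: M1*V1 = M2*V2, solve for V2.
V2 = M1*V1 / M2
V2 = 11.61 * 242 / 2.62
V2 = 2809.62 / 2.62
V2 = 1072.3740458 mL, rounded to 4 dp:

1072.3740 mL


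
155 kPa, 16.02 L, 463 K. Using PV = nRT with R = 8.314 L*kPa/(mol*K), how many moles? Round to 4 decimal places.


PV = nRT, solve for n = PV / (RT).
PV = 155 * 16.02 = 2483.1
RT = 8.314 * 463 = 3849.382
n = 2483.1 / 3849.382
n = 0.64506458 mol, rounded to 4 dp:

0.6451 mol


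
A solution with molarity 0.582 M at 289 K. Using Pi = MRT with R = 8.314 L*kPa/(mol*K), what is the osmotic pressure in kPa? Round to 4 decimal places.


Osmotic pressure (van't Hoff): Pi = M*R*T.
RT = 8.314 * 289 = 2402.746
Pi = 0.582 * 2402.746
Pi = 1398.398172 kPa, rounded to 4 dp:

1398.3982 kPa


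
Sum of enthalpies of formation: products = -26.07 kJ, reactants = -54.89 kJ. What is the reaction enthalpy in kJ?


dH_rxn = sum(dH_f products) - sum(dH_f reactants)
dH_rxn = -26.07 - (-54.89)
dH_rxn = 28.82 kJ:

28.82 kJ


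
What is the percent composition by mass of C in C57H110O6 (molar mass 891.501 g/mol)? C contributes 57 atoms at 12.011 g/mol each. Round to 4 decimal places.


pct = 100 * (n_elem * M_elem) / M_total
mass_contribution = 57 * 12.011 = 684.627 g/mol
pct = 100 * 684.627 / 891.501
pct = 76.79486619 %, rounded to 4 dp:

76.7949 %


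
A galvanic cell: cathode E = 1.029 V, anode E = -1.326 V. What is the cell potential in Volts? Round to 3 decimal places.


Standard cell potential: E_cell = E_cathode - E_anode.
E_cell = 1.029 - (-1.326)
E_cell = 2.355 V, rounded to 3 dp:

2.355 V


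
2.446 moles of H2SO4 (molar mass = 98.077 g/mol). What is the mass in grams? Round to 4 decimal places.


mass = n * M
mass = 2.446 * 98.077
mass = 239.896342 g, rounded to 4 dp:

239.8963 g


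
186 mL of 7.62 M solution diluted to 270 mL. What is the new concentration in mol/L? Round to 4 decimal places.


Dilution: M1*V1 = M2*V2, solve for M2.
M2 = M1*V1 / V2
M2 = 7.62 * 186 / 270
M2 = 1417.32 / 270
M2 = 5.24933333 mol/L, rounded to 4 dp:

5.2493 mol/L


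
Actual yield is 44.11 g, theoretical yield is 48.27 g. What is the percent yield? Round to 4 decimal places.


% yield = 100 * actual / theoretical
% yield = 100 * 44.11 / 48.27
% yield = 91.38181065 %, rounded to 4 dp:

91.3818 %


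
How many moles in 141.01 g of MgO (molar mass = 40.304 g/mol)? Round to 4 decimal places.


n = mass / M
n = 141.01 / 40.304
n = 3.49866018 mol, rounded to 4 dp:

3.4987 mol


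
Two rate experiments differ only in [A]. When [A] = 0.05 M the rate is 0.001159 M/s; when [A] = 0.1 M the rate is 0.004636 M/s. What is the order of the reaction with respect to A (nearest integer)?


Rate is proportional to [A]^n, so rate2/rate1 = ([A]2/[A]1)^n. Take logs to solve for n.
rate2/rate1 = 0.004636 / 0.001159 = 4.0
[A]2/[A]1 = 0.1 / 0.05 = 2.0
n = ln(4.0) / ln(2.0) = 2.0
Nearest integer order:

2


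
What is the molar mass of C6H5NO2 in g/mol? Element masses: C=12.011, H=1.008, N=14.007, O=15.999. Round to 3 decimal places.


M = sum(count * atomic_mass) over atoms.
M = 6*12.011 + 5*1.008 + 1*14.007 + 2*15.999
M = 72.066 + 5.04 + 14.007 + 31.998
M = 123.111 g/mol, rounded to 3 dp:

123.111 g/mol


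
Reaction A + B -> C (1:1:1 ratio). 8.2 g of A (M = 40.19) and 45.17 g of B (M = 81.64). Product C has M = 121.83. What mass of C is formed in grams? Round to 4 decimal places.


Find moles of each reactant; the smaller value is the limiting reagent in a 1:1:1 reaction, so moles_C equals moles of the limiter.
n_A = mass_A / M_A = 8.2 / 40.19 = 0.204031 mol
n_B = mass_B / M_B = 45.17 / 81.64 = 0.553283 mol
Limiting reagent: A (smaller), n_limiting = 0.204031 mol
mass_C = n_limiting * M_C = 0.204031 * 121.83
mass_C = 24.85709673 g, rounded to 4 dp:

24.8571 g


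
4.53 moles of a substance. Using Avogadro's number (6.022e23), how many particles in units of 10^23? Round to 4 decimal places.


N = n * NA, then divide by 1e23 for the requested units.
N / 1e23 = n * 6.022
N / 1e23 = 4.53 * 6.022
N / 1e23 = 27.27966, rounded to 4 dp:

27.2797


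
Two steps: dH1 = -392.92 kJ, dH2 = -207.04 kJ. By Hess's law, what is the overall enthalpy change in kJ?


Hess's law: enthalpy is a state function, so add the step enthalpies.
dH_total = dH1 + dH2 = -392.92 + (-207.04)
dH_total = -599.96 kJ:

-599.96 kJ


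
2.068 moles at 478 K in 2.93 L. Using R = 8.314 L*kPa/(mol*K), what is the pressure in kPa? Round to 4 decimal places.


PV = nRT, solve for P = nRT / V.
nRT = 2.068 * 8.314 * 478 = 8218.4223
P = 8218.4223 / 2.93
P = 2804.92228669 kPa, rounded to 4 dp:

2804.9223 kPa


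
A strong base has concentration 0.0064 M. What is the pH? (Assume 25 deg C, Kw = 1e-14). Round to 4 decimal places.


A strong base dissociates completely, so [OH-] equals the given concentration.
pOH = -log10([OH-]) = -log10(0.0064) = 2.19382
pH = 14 - pOH = 14 - 2.19382
pH = 11.80618, rounded to 4 dp:

11.8062


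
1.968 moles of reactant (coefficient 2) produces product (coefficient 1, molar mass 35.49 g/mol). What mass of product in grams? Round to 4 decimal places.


Use the coefficient ratio to convert reactant moles to product moles, then multiply by the product's molar mass.
moles_P = moles_R * (coeff_P / coeff_R) = 1.968 * (1/2) = 0.984
mass_P = moles_P * M_P = 0.984 * 35.49
mass_P = 34.92216 g, rounded to 4 dp:

34.9222 g


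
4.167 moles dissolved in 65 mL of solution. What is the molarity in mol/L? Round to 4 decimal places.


Convert volume to liters: V_L = V_mL / 1000.
V_L = 65 / 1000 = 0.065 L
M = n / V_L = 4.167 / 0.065
M = 64.10769231 mol/L, rounded to 4 dp:

64.1077 mol/L


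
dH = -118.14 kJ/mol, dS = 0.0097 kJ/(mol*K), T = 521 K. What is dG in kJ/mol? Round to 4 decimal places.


Gibbs: dG = dH - T*dS (consistent units, dS already in kJ/(mol*K)).
T*dS = 521 * 0.0097 = 5.0537
dG = -118.14 - (5.0537)
dG = -123.1937 kJ/mol, rounded to 4 dp:

-123.1937 kJ/mol


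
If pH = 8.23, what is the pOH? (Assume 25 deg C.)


At 25 deg C, pH + pOH = 14.
pOH = 14 - pH = 14 - 8.23
pOH = 5.77:

5.77


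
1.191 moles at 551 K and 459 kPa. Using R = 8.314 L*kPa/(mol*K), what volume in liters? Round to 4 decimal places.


PV = nRT, solve for V = nRT / P.
nRT = 1.191 * 8.314 * 551 = 5455.9877
V = 5455.9877 / 459
V = 11.88668344 L, rounded to 4 dp:

11.8867 L


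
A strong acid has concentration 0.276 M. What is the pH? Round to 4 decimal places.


A strong acid dissociates completely, so [H+] equals the given concentration.
pH = -log10([H+]) = -log10(0.276)
pH = 0.55909092, rounded to 4 dp:

0.5591


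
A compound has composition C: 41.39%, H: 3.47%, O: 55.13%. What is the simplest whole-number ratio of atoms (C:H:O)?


Assume 100 g of compound, divide each mass% by atomic mass to get moles, then normalize by the smallest to get a raw atom ratio.
Moles per 100 g: C: 41.39/12.011 = 3.446, H: 3.47/1.008 = 3.4425, O: 55.13/15.999 = 3.4458
Raw ratio (divide by min = 3.4425): C: 1.001, H: 1.0, O: 1.001
Multiply by 1 to clear fractions: C: 1.001 ~= 1, H: 1.0 ~= 1, O: 1.001 ~= 1
Reduce by GCD to get the simplest whole-number ratio:

1:1:1


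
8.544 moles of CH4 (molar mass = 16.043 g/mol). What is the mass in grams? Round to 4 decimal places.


mass = n * M
mass = 8.544 * 16.043
mass = 137.071392 g, rounded to 4 dp:

137.0714 g


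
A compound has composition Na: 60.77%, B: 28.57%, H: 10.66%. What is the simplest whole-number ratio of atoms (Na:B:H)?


Assume 100 g of compound, divide each mass% by atomic mass to get moles, then normalize by the smallest to get a raw atom ratio.
Moles per 100 g: Na: 60.77/22.99 = 2.6433, B: 28.57/10.81 = 2.6429, H: 10.66/1.008 = 10.5754
Raw ratio (divide by min = 2.6429): Na: 1.0, B: 1.0, H: 4.001
Multiply by 1 to clear fractions: Na: 1.0 ~= 1, B: 1.0 ~= 1, H: 4.001 ~= 4
Reduce by GCD to get the simplest whole-number ratio:

1:1:4


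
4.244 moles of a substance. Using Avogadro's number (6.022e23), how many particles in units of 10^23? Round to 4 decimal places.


N = n * NA, then divide by 1e23 for the requested units.
N / 1e23 = n * 6.022
N / 1e23 = 4.244 * 6.022
N / 1e23 = 25.557368, rounded to 4 dp:

25.5574
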